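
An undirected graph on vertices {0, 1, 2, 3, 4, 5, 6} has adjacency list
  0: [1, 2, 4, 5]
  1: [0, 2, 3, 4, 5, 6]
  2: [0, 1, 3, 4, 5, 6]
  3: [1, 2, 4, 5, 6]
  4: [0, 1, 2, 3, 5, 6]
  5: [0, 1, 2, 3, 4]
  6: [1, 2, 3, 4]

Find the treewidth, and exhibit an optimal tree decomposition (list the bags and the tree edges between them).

Treewidth 4.
One such decomposition:
Bags: B1 = {1, 2, 3, 4, 6}  B2 = {1, 2, 3, 4, 5}  B3 = {0, 1, 2, 4, 5}
Tree: B1–B2, B2–B3

The largest bag has 5 vertices, giving width 4; this decomposition certifies tw(G) ≤ 4. On the other hand G contains the 5-clique {0, 1, 2, 4, 5}. A clique must lie in a single bag of any decomposition, so no decomposition can have width below 4. Hence tw(G) = 4 exactly.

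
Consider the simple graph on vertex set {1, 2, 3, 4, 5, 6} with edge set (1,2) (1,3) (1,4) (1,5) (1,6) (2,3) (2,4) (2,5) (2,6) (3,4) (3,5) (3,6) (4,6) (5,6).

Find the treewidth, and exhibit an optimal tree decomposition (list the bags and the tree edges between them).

Treewidth 4.
One such decomposition:
Bags: B1 = {1, 2, 3, 5, 6}  B2 = {1, 2, 3, 4, 6}
Tree: B1–B2

Every bag has size at most 5, so the width is 5 − 1 = 4 and tw(G) ≤ 4. On the other hand G contains the 5-clique {1, 2, 3, 4, 6}. A clique must lie in a single bag of any decomposition, so no decomposition can have width below 4. Hence tw(G) = 4 exactly.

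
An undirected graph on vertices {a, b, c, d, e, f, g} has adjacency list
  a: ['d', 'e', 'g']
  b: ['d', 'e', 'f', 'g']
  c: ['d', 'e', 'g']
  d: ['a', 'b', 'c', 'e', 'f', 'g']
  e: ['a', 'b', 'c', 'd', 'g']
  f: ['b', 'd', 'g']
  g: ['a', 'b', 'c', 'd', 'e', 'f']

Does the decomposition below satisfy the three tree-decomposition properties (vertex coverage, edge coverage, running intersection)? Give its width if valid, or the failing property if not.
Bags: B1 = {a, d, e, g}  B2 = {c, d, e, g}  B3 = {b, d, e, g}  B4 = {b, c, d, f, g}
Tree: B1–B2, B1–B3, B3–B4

A tree decomposition must satisfy three properties: every vertex lies in some bag; for every edge, both endpoints lie together in some bag; and for every vertex, the bags containing it form a connected subtree. Here bags containing vertex c are not connected in the tree, so the decomposition is invalid.

No — bags containing vertex c are not connected in the tree.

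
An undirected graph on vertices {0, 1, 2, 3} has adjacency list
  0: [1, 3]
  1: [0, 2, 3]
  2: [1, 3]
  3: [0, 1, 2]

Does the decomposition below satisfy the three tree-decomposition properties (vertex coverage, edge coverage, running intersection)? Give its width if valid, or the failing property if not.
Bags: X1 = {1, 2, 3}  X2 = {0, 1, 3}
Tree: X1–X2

Yes; width 2.

Vertex coverage: the bags together contain {0, 1, 2, 3}, the full vertex set. Edge coverage: each edge of G has both endpoints in at least one bag. Running intersection: for every vertex, the bags containing it form a connected subtree. All three properties hold, so this is a valid tree decomposition of width max|bag| − 1 = 2, and hence tw(G) ≤ 2.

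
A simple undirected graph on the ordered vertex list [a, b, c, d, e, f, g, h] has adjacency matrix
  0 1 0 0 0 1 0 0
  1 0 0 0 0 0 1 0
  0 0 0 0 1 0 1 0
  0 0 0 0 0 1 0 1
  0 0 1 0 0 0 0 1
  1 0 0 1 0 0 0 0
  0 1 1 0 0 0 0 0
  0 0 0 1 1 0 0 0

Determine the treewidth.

2

A width-2 tree decomposition is:
Bags: B1 = {a, b, f}  B2 = {b, f, g}  B3 = {c, f, g}  B4 = {c, e, f}  B5 = {e, f, h}  B6 = {d, f, h}
Tree: B1–B2, B2–B3, B3–B4, B4–B5, B5–B6
Each bag holds 3 vertices, so the decomposition has width 2, which upper-bounds the treewidth. For the lower bound, G contains the cycle f–a–b–g–c–e–h–d–f, so G is not a forest; only forests have treewidth ≤ 1, hence tw(G) ≥ 2. Therefore the treewidth is 2.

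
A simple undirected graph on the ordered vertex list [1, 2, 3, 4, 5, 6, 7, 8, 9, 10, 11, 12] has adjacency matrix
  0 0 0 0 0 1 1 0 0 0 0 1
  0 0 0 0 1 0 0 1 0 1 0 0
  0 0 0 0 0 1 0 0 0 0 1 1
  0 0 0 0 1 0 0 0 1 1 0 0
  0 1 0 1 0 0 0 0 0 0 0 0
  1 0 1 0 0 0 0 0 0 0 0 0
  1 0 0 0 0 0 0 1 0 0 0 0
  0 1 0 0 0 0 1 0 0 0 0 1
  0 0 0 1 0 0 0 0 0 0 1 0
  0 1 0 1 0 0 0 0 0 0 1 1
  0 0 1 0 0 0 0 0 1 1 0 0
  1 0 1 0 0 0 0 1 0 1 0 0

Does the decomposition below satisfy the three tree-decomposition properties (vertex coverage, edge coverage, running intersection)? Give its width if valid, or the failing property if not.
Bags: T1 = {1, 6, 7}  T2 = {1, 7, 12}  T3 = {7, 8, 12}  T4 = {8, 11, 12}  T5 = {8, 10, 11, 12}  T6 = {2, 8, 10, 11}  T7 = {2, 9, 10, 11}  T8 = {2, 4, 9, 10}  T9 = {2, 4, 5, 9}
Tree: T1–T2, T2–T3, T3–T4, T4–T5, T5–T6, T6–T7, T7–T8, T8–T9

No — vertex 3 appears in no bag.

A tree decomposition must satisfy three properties: every vertex lies in some bag; for every edge, both endpoints lie together in some bag; and for every vertex, the bags containing it form a connected subtree. Here vertex 3 appears in no bag, so the decomposition is invalid.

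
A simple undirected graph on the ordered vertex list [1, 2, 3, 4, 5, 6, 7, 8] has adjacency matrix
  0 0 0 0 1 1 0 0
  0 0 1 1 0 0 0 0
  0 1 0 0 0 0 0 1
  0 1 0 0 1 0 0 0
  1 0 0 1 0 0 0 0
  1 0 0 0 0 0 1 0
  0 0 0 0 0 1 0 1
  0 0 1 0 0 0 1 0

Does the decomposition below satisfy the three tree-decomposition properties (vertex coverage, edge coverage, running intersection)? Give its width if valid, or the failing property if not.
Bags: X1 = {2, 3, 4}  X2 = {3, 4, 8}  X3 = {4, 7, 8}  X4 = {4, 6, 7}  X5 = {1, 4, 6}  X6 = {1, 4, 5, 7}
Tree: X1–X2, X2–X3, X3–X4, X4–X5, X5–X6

No — bags containing vertex 7 are not connected in the tree.

A tree decomposition must satisfy three properties: every vertex lies in some bag; for every edge, both endpoints lie together in some bag; and for every vertex, the bags containing it form a connected subtree. Here bags containing vertex 7 are not connected in the tree, so the decomposition is invalid.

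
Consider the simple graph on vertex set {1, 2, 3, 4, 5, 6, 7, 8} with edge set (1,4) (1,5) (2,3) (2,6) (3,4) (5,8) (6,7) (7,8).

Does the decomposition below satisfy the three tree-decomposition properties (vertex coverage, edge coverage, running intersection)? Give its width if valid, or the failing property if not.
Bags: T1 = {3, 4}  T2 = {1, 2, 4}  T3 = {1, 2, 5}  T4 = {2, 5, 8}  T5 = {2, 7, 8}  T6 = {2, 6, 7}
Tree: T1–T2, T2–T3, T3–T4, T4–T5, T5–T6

No — edge (2,3) lies in no bag.

A tree decomposition must satisfy three properties: every vertex lies in some bag; for every edge, both endpoints lie together in some bag; and for every vertex, the bags containing it form a connected subtree. Here edge (2,3) lies in no bag, so the decomposition is invalid.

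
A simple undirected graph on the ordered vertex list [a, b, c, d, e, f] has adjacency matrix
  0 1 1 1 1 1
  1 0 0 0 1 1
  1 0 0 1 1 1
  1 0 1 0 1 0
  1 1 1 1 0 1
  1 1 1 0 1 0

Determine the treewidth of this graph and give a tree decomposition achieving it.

Every bag has size at most 4, so the width is 4 − 1 = 3 and tw(G) ≤ 3. On the other hand G contains the 4-clique {a, c, d, e}. A clique must lie in a single bag of any decomposition, so no decomposition can have width below 3. Hence tw(G) = 3 exactly.

Treewidth 3.
One such decomposition:
Bags: B1 = {a, c, d, e}  B2 = {a, c, e, f}  B3 = {a, b, e, f}
Tree: B1–B2, B2–B3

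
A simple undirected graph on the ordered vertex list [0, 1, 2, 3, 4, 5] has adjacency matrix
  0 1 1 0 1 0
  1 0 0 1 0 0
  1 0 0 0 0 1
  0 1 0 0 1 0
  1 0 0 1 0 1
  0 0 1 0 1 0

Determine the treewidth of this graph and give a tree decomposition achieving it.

Treewidth 2.
Bags: B1 = {0, 1, 3}  B2 = {0, 3, 4}  B3 = {0, 2, 4}  B4 = {2, 4, 5}
Tree: B1–B2, B2–B3, B3–B4

Each bag holds 3 vertices, so the decomposition has width 2, which upper-bounds the treewidth. For the lower bound, G contains the cycle 1–3–4–0–1, so G is not a forest; only forests have treewidth ≤ 1, hence tw(G) ≥ 2. The upper and lower bounds meet at 2, so that is the treewidth.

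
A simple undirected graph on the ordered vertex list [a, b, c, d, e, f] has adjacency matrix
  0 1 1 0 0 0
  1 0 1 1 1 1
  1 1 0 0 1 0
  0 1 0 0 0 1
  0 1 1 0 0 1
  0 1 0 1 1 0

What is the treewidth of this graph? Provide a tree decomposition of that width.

Treewidth 2.
One such decomposition:
Bags: B1 = {b, e, f}  B2 = {b, c, e}  B3 = {b, d, f}  B4 = {a, b, c}
Tree: B1–B2, B1–B3, B2–B4

The largest bag has 3 vertices, giving width 2; this decomposition certifies tw(G) ≤ 2. Conversely, {a, b, c} is a clique of size 3, and the vertices of any clique must share a bag in every tree decomposition; so some bag has ≥ 3 vertices and tw(G) ≥ 2. Combining the bounds, tw(G) = 2.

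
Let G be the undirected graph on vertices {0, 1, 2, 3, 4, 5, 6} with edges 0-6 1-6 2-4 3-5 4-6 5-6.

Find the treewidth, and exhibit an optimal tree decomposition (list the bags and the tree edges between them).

Every bag has size at most 2, so the width is 2 − 1 = 1 and tw(G) ≤ 1. Any graph with an edge has treewidth ≥ 1, and G has the edge 1–6. Combining the bounds, tw(G) = 1.

Treewidth 1.
One such decomposition:
Bags: B1 = {1, 6}  B2 = {0, 6}  B3 = {4, 6}  B4 = {5, 6}  B5 = {2, 4}  B6 = {3, 5}
Tree: B1–B2, B2–B3, B3–B4, B3–B5, B4–B6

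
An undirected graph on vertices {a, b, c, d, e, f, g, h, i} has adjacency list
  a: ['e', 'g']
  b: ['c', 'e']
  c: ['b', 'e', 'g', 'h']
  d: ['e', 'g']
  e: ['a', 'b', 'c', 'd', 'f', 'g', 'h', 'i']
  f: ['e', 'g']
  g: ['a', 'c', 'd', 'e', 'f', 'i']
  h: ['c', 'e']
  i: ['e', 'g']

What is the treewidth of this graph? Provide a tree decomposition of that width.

Each bag holds 3 vertices, so the decomposition has width 2, which upper-bounds the treewidth. For the lower bound, the 3 vertices {d, e, g} are pairwise adjacent, and any tree decomposition puts a clique entirely inside one bag — forcing width ≥ 2. Hence tw(G) = 2 exactly.

Treewidth 2.
One such decomposition:
Bags: B1 = {c, e, g}  B2 = {e, f, g}  B3 = {a, e, g}  B4 = {e, g, i}  B5 = {c, e, h}  B6 = {b, c, e}  B7 = {d, e, g}
Tree: B1–B2, B2–B3, B2–B4, B1–B5, B5–B6, B4–B7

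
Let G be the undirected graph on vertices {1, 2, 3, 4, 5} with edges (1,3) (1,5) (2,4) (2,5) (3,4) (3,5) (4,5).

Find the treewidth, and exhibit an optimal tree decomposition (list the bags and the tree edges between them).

The largest bag has 3 vertices, giving width 2; this decomposition certifies tw(G) ≤ 2. On the other hand G contains the 3-clique {2, 4, 5}. A clique must lie in a single bag of any decomposition, so no decomposition can have width below 2. Therefore the treewidth is 2.

Treewidth 2.
One such decomposition:
Bags: B1 = {2, 4, 5}  B2 = {3, 4, 5}  B3 = {1, 3, 5}
Tree: B1–B2, B2–B3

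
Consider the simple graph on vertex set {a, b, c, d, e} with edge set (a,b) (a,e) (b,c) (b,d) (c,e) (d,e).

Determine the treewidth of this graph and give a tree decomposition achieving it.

Every bag has size at most 3, so the width is 3 − 1 = 2 and tw(G) ≤ 2. Since c–b–a–e–c is a cycle in G, G is not acyclic. Forests are exactly the graphs of treewidth ≤ 1, so tw(G) ≥ 2. Combining the bounds, tw(G) = 2.

Treewidth 2.
One optimal decomposition is:
Bags: B1 = {b, c, e}  B2 = {a, b, e}  B3 = {b, d, e}
Tree: B1–B2, B2–B3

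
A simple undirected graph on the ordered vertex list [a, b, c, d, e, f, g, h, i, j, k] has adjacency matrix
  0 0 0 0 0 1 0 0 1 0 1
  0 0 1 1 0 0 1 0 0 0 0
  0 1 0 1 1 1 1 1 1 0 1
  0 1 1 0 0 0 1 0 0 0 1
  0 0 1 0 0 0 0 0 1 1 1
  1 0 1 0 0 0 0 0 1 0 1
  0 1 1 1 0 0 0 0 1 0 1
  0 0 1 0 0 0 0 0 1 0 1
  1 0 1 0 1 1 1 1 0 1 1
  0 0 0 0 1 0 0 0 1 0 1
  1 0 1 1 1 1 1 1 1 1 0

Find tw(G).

A width-3 tree decomposition is:
Bags: B1 = {c, e, i, k}  B2 = {c, g, i, k}  B3 = {c, d, g, k}  B4 = {b, c, d, g}  B5 = {c, f, i, k}  B6 = {a, f, i, k}  B7 = {c, h, i, k}  B8 = {e, i, j, k}
Tree: B1–B2, B2–B3, B3–B4, B2–B5, B5–B6, B2–B7, B1–B8
The largest bag has 4 vertices, giving width 3; this decomposition certifies tw(G) ≤ 3. On the other hand G contains the 4-clique {c, d, g, k}. A clique must lie in a single bag of any decomposition, so no decomposition can have width below 3. Therefore the treewidth is 3.

3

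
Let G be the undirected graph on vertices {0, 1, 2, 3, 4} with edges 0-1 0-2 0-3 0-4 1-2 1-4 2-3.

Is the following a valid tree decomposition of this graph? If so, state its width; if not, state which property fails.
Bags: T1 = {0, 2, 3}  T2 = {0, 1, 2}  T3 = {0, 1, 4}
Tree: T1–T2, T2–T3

Yes; width 2.

Checking the three conditions: (i) the bags cover all of {0, 1, 2, 3, 4}; (ii) for each edge, some bag contains both endpoints; (iii) the bags containing any fixed vertex form a subtree. All hold, so the decomposition is valid with width 3 − 1 = 2.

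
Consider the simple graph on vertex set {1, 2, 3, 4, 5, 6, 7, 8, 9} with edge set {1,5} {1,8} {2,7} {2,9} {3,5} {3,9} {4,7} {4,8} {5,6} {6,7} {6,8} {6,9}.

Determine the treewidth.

A width-3 tree decomposition is:
Bags: B1 = {1, 3, 5, 8}  B2 = {3, 5, 6, 8}  B3 = {3, 6, 8, 9}  B4 = {4, 6, 8, 9}  B5 = {4, 6, 7, 9}  B6 = {2, 4, 7, 9}
Tree: B1–B2, B2–B3, B3–B4, B4–B5, B5–B6
The largest bag has 4 vertices, giving width 3; this decomposition certifies tw(G) ≤ 3. For the lower bound: the 4 vertex sets {1,3,5}, {8}, {6}, {2,4,7,9} are disjoint, each induces a connected subgraph, and every pair is joined by at least one edge of G. Contracting each set to a single vertex therefore yields K_{4} as a minor, and since treewidth is minor-monotone, tw(G) ≥ tw(K_{4}) = 3. Combining the bounds, tw(G) = 3.

3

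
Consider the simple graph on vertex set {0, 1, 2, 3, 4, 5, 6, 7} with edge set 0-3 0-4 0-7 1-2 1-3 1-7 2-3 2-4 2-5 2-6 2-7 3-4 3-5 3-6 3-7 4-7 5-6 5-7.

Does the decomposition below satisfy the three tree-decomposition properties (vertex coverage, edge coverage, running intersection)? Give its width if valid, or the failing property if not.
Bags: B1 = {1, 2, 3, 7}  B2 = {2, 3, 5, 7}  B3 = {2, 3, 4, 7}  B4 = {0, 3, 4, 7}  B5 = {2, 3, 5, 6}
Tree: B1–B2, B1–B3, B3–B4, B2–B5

Checking the three conditions: (i) the bags cover all of {0, 1, 2, 3, 4, 5, 6, 7}; (ii) for each edge, some bag contains both endpoints; (iii) the bags containing any fixed vertex form a subtree. All hold, so the decomposition is valid with width 4 − 1 = 3.

Yes; width 3.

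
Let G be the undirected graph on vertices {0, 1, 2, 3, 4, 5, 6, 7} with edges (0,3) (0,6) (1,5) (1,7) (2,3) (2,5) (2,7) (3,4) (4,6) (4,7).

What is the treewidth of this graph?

A width-2 tree decomposition is:
Bags: B1 = {0, 4, 6}  B2 = {0, 3, 4}  B3 = {3, 4, 7}  B4 = {2, 3, 7}  B5 = {1, 2, 7}  B6 = {1, 2, 5}
Tree: B1–B2, B2–B3, B3–B4, B4–B5, B5–B6
Every bag has size at most 3, so the width is 3 − 1 = 2 and tw(G) ≤ 2. For the lower bound, G contains the cycle 6–0–3–4–6, so G is not a forest; only forests have treewidth ≤ 1, hence tw(G) ≥ 2. Therefore the treewidth is 2.

2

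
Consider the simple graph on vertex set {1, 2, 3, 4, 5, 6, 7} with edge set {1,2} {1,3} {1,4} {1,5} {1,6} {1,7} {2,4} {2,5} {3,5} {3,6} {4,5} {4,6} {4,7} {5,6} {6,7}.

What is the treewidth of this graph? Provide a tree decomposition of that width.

Treewidth 3.
Bags: B1 = {1, 4, 5, 6}  B2 = {1, 4, 6, 7}  B3 = {1, 2, 4, 5}  B4 = {1, 3, 5, 6}
Tree: B1–B2, B1–B3, B1–B4

The largest bag has 4 vertices, giving width 3; this decomposition certifies tw(G) ≤ 3. Conversely, {1, 3, 5, 6} is a clique of size 4, and the vertices of any clique must share a bag in every tree decomposition; so some bag has ≥ 4 vertices and tw(G) ≥ 3. Therefore the treewidth is 3.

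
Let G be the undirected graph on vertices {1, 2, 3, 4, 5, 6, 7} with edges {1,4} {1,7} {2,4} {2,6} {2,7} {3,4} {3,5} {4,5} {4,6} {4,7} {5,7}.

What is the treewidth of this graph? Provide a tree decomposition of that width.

Treewidth 2.
Bags: B1 = {2, 4, 7}  B2 = {2, 4, 6}  B3 = {1, 4, 7}  B4 = {4, 5, 7}  B5 = {3, 4, 5}
Tree: B1–B2, B1–B3, B3–B4, B4–B5

The largest bag has 3 vertices, giving width 2; this decomposition certifies tw(G) ≤ 2. For the lower bound, the 3 vertices {3, 4, 5} are pairwise adjacent, and any tree decomposition puts a clique entirely inside one bag — forcing width ≥ 2. Hence tw(G) = 2 exactly.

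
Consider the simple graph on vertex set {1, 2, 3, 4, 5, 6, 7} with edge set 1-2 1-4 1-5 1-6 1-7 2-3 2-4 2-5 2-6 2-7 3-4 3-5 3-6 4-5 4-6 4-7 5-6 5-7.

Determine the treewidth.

4

A width-4 tree decomposition is:
Bags: B1 = {1, 2, 4, 5, 6}  B2 = {1, 2, 4, 5, 7}  B3 = {2, 3, 4, 5, 6}
Tree: B1–B2, B1–B3
Each bag holds 5 vertices, so the decomposition has width 4, which upper-bounds the treewidth. For the lower bound, the 5 vertices {1, 2, 4, 5, 6} are pairwise adjacent, and any tree decomposition puts a clique entirely inside one bag — forcing width ≥ 4. Therefore the treewidth is 4.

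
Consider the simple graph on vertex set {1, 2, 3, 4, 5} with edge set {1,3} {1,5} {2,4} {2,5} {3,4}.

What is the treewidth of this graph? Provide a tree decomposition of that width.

Each bag holds 3 vertices, so the decomposition has width 2, which upper-bounds the treewidth. Since 3–1–5–2–4–3 is a cycle in G, G is not acyclic. Forests are exactly the graphs of treewidth ≤ 1, so tw(G) ≥ 2. Hence tw(G) = 2 exactly.

Treewidth 2.
One such decomposition:
Bags: B1 = {1, 3, 5}  B2 = {2, 3, 5}  B3 = {2, 3, 4}
Tree: B1–B2, B2–B3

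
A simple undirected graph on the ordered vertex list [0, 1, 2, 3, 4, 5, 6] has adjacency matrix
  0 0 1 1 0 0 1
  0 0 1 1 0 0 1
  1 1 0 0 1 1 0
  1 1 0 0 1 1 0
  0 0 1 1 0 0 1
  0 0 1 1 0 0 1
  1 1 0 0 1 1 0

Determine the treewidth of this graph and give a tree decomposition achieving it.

Treewidth 3.
One such decomposition:
Bags: B1 = {0, 2, 3, 6}  B2 = {2, 3, 4, 6}  B3 = {2, 3, 5, 6}  B4 = {1, 2, 3, 6}
Tree: B1–B2, B2–B3, B3–B4

Every bag has size at most 4, so the width is 4 − 1 = 3 and tw(G) ≤ 3. For the lower bound: the 4 vertex sets {0,6}, {2,4}, {3}, {5} are disjoint, each induces a connected subgraph, and every pair is joined by at least one edge of G. Contracting each set to a single vertex therefore yields K_{4} as a minor, and since treewidth is minor-monotone, tw(G) ≥ tw(K_{4}) = 3. The upper and lower bounds meet at 3, so that is the treewidth.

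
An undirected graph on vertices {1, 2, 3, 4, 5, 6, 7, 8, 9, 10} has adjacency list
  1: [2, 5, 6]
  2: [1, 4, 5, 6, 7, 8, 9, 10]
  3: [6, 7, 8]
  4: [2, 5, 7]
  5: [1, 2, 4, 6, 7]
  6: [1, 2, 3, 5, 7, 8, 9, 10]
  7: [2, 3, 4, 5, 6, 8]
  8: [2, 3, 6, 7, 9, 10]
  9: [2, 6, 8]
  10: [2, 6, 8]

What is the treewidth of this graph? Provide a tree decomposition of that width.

Treewidth 3.
One such decomposition:
Bags: B1 = {2, 5, 6, 7}  B2 = {1, 2, 5, 6}  B3 = {2, 6, 7, 8}  B4 = {2, 6, 8, 9}  B5 = {2, 4, 5, 7}  B6 = {2, 6, 8, 10}  B7 = {3, 6, 7, 8}
Tree: B1–B2, B1–B3, B3–B4, B1–B5, B4–B6, B3–B7

Every bag has size at most 4, so the width is 4 − 1 = 3 and tw(G) ≤ 3. Conversely, {2, 4, 5, 7} is a clique of size 4, and the vertices of any clique must share a bag in every tree decomposition; so some bag has ≥ 4 vertices and tw(G) ≥ 3. Therefore the treewidth is 3.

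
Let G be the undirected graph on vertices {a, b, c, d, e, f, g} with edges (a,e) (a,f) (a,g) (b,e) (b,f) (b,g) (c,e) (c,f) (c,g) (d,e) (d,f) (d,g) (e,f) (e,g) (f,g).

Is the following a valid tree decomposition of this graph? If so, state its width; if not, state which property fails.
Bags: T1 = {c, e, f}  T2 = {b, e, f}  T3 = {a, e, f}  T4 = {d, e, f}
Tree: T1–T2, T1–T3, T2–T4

No — vertex g appears in no bag.

A tree decomposition must satisfy three properties: every vertex lies in some bag; for every edge, both endpoints lie together in some bag; and for every vertex, the bags containing it form a connected subtree. Here vertex g appears in no bag, so the decomposition is invalid.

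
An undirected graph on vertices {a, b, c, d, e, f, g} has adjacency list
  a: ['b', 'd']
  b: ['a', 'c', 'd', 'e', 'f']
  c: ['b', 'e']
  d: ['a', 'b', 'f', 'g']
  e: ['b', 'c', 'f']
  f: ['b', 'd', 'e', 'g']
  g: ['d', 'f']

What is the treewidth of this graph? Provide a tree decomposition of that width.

Treewidth 2.
One such decomposition:
Bags: B1 = {a, b, d}  B2 = {b, d, f}  B3 = {b, e, f}  B4 = {b, c, e}  B5 = {d, f, g}
Tree: B1–B2, B2–B3, B3–B4, B2–B5

The largest bag has 3 vertices, giving width 2; this decomposition certifies tw(G) ≤ 2. Conversely, {d, f, g} is a clique of size 3, and the vertices of any clique must share a bag in every tree decomposition; so some bag has ≥ 3 vertices and tw(G) ≥ 2. The upper and lower bounds meet at 2, so that is the treewidth.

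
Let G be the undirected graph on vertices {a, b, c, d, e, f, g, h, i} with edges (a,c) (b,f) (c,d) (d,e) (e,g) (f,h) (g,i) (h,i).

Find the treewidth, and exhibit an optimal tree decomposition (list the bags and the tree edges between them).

The largest bag has 2 vertices, giving width 1; this decomposition certifies tw(G) ≤ 1. Any graph with an edge has treewidth ≥ 1, and G has the edge a–c. The upper and lower bounds meet at 1, so that is the treewidth.

Treewidth 1.
One such decomposition:
Bags: B1 = {a, c}  B2 = {c, d}  B3 = {d, e}  B4 = {e, g}  B5 = {g, i}  B6 = {h, i}  B7 = {f, h}  B8 = {b, f}
Tree: B1–B2, B2–B3, B3–B4, B4–B5, B5–B6, B6–B7, B7–B8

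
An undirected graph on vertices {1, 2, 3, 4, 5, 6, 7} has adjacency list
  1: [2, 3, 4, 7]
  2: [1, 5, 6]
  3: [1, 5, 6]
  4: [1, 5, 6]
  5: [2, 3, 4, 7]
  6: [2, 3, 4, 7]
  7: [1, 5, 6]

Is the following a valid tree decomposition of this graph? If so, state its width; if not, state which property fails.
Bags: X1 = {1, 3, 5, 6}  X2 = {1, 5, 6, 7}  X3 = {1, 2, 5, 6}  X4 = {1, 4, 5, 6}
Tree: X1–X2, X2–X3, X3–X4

Yes; width 3.

Every vertex of G appears in some bag (union = {1, 2, 3, 4, 5, 6, 7}); every edge is covered by a bag; and for each vertex v the set of bags containing v is connected in the bag tree. The decomposition is therefore valid. The largest bag has 4 vertices, so the width is 3.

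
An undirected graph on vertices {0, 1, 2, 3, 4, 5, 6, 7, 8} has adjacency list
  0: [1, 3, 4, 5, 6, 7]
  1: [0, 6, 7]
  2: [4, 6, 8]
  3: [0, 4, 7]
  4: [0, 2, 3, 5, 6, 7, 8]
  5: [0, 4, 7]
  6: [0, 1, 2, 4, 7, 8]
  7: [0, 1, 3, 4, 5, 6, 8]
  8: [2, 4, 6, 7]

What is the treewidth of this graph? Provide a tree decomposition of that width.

The largest bag has 4 vertices, giving width 3; this decomposition certifies tw(G) ≤ 3. Conversely, {0, 1, 6, 7} is a clique of size 4, and the vertices of any clique must share a bag in every tree decomposition; so some bag has ≥ 4 vertices and tw(G) ≥ 3. Therefore the treewidth is 3.

Treewidth 3.
One such decomposition:
Bags: B1 = {0, 3, 4, 7}  B2 = {0, 4, 6, 7}  B3 = {0, 4, 5, 7}  B4 = {0, 1, 6, 7}  B5 = {4, 6, 7, 8}  B6 = {2, 4, 6, 8}
Tree: B1–B2, B1–B3, B2–B4, B2–B5, B5–B6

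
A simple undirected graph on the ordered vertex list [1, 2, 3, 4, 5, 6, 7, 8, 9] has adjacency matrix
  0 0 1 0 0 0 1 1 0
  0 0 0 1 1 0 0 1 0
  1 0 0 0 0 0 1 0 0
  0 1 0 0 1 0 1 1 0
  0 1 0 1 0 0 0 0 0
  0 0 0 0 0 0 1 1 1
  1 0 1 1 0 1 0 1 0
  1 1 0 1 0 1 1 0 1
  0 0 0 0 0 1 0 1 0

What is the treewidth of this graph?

2

A width-2 tree decomposition is:
Bags: B1 = {2, 4, 8}  B2 = {4, 7, 8}  B3 = {1, 7, 8}  B4 = {1, 3, 7}  B5 = {2, 4, 5}  B6 = {6, 7, 8}  B7 = {6, 8, 9}
Tree: B1–B2, B2–B3, B3–B4, B1–B5, B3–B6, B6–B7
Each bag holds 3 vertices, so the decomposition has width 2, which upper-bounds the treewidth. For the lower bound, the 3 vertices {6, 8, 9} are pairwise adjacent, and any tree decomposition puts a clique entirely inside one bag — forcing width ≥ 2. Therefore the treewidth is 2.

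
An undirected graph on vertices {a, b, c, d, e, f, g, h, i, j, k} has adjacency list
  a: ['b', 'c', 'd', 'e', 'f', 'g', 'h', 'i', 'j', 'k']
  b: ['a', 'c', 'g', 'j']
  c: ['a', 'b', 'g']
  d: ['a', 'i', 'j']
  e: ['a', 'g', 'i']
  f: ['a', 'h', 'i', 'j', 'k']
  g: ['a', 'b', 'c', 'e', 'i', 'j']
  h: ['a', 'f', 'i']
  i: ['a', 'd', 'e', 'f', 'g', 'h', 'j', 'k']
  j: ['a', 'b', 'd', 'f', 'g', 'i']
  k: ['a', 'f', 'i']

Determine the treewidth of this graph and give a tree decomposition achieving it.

Treewidth 3.
One such decomposition:
Bags: B1 = {a, b, g, j}  B2 = {a, g, i, j}  B3 = {a, b, c, g}  B4 = {a, d, i, j}  B5 = {a, f, i, j}  B6 = {a, f, h, i}  B7 = {a, e, g, i}  B8 = {a, f, i, k}
Tree: B1–B2, B1–B3, B2–B4, B4–B5, B5–B6, B2–B7, B5–B8

Each bag holds 4 vertices, so the decomposition has width 3, which upper-bounds the treewidth. On the other hand G contains the 4-clique {a, b, c, g}. A clique must lie in a single bag of any decomposition, so no decomposition can have width below 3. Therefore the treewidth is 3.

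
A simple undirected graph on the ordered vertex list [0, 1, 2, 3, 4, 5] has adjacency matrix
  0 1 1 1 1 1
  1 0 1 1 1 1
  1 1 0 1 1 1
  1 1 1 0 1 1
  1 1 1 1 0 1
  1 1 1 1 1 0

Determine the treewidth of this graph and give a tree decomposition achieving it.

Treewidth 5.
Bags: B1 = {0, 1, 2, 3, 4, 5}
Tree: (single bag)

A single bag containing all 6 vertices is trivially a valid decomposition of width 5. On the other hand G contains the 6-clique {0, 1, 2, 3, 4, 5}. A clique must lie in a single bag of any decomposition, so no decomposition can have width below 5. The upper and lower bounds meet at 5, so that is the treewidth.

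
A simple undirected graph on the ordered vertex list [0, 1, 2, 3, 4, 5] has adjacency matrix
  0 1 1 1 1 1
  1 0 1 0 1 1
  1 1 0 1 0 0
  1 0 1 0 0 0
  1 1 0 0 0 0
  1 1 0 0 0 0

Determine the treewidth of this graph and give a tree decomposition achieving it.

Treewidth 2.
One optimal decomposition is:
Bags: B1 = {0, 1, 4}  B2 = {0, 1, 5}  B3 = {0, 1, 2}  B4 = {0, 2, 3}
Tree: B1–B2, B2–B3, B3–B4

Each bag holds 3 vertices, so the decomposition has width 2, which upper-bounds the treewidth. For the lower bound, the 3 vertices {0, 1, 2} are pairwise adjacent, and any tree decomposition puts a clique entirely inside one bag — forcing width ≥ 2. Hence tw(G) = 2 exactly.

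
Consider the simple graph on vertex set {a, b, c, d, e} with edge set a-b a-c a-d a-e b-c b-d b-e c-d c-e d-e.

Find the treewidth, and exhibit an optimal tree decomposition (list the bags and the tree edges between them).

With just one bag of size 5, the width is 5 − 1 = 4, so tw(G) ≤ 4. For the lower bound, the 5 vertices {a, b, c, d, e} are pairwise adjacent, and any tree decomposition puts a clique entirely inside one bag — forcing width ≥ 4. The upper and lower bounds meet at 4, so that is the treewidth.

Treewidth 4.
Bags: B1 = {a, b, c, d, e}
Tree: (single bag)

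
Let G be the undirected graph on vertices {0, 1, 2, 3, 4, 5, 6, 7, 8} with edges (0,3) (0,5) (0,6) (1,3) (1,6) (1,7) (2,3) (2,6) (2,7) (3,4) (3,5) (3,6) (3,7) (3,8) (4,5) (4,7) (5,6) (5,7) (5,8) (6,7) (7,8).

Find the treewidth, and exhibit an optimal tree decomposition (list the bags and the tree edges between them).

Every bag has size at most 4, so the width is 4 − 1 = 3 and tw(G) ≤ 3. For the lower bound, the 4 vertices {0, 3, 5, 6} are pairwise adjacent, and any tree decomposition puts a clique entirely inside one bag — forcing width ≥ 3. Therefore the treewidth is 3.

Treewidth 3.
One such decomposition:
Bags: B1 = {3, 5, 7, 8}  B2 = {3, 5, 6, 7}  B3 = {0, 3, 5, 6}  B4 = {2, 3, 6, 7}  B5 = {1, 3, 6, 7}  B6 = {3, 4, 5, 7}
Tree: B1–B2, B2–B3, B2–B4, B4–B5, B1–B6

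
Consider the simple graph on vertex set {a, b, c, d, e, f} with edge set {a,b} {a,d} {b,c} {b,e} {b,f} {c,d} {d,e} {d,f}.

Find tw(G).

A width-2 tree decomposition is:
Bags: B1 = {a, b, d}  B2 = {b, d, e}  B3 = {b, d, f}  B4 = {b, c, d}
Tree: B1–B2, B2–B3, B3–B4
Each bag holds 3 vertices, so the decomposition has width 2, which upper-bounds the treewidth. The edges d–a–b–e–d form a cycle, so G is not a tree and its treewidth is at least 2. Combining the bounds, tw(G) = 2.

2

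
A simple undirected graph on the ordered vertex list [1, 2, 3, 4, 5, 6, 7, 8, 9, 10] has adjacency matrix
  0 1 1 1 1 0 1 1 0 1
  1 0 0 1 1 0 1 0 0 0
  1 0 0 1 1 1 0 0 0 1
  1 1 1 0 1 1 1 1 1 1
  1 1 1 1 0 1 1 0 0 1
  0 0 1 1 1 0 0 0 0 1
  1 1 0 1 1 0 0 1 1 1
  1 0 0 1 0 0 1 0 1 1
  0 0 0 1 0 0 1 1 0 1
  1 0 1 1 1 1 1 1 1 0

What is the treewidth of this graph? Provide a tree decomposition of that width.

Each bag holds 5 vertices, so the decomposition has width 4, which upper-bounds the treewidth. Conversely, {1, 2, 4, 5, 7} is a clique of size 5, and the vertices of any clique must share a bag in every tree decomposition; so some bag has ≥ 5 vertices and tw(G) ≥ 4. Combining the bounds, tw(G) = 4.

Treewidth 4.
One optimal decomposition is:
Bags: B1 = {4, 7, 8, 9, 10}  B2 = {1, 4, 7, 8, 10}  B3 = {1, 4, 5, 7, 10}  B4 = {1, 3, 4, 5, 10}  B5 = {1, 2, 4, 5, 7}  B6 = {3, 4, 5, 6, 10}
Tree: B1–B2, B2–B3, B3–B4, B3–B5, B4–B6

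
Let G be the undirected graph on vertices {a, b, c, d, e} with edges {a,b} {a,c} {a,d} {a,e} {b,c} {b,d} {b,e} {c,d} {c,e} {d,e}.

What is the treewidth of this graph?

A width-4 tree decomposition is:
Bags: B1 = {a, b, c, d, e}
Tree: (single bag)
With just one bag of size 5, the width is 5 − 1 = 4, so tw(G) ≤ 4. For the lower bound, the 5 vertices {a, b, c, d, e} are pairwise adjacent, and any tree decomposition puts a clique entirely inside one bag — forcing width ≥ 4. Hence tw(G) = 4 exactly.

4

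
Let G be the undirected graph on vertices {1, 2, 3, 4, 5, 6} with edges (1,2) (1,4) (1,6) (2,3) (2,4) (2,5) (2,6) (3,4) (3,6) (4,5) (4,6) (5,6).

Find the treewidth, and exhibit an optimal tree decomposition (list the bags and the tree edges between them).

Treewidth 3.
One optimal decomposition is:
Bags: B1 = {2, 3, 4, 6}  B2 = {2, 4, 5, 6}  B3 = {1, 2, 4, 6}
Tree: B1–B2, B2–B3

Each bag holds 4 vertices, so the decomposition has width 3, which upper-bounds the treewidth. Conversely, {1, 2, 4, 6} is a clique of size 4, and the vertices of any clique must share a bag in every tree decomposition; so some bag has ≥ 4 vertices and tw(G) ≥ 3. The upper and lower bounds meet at 3, so that is the treewidth.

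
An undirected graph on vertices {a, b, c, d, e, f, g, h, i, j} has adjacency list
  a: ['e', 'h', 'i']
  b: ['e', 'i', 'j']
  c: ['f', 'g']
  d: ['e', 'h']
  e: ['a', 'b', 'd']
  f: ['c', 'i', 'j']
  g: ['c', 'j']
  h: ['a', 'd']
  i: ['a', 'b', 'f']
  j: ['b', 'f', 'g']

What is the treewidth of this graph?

2

A width-2 tree decomposition is:
Bags: B1 = {c, f, g}  B2 = {f, g, j}  B3 = {f, i, j}  B4 = {b, i, j}  B5 = {a, b, i}  B6 = {a, b, e}  B7 = {a, e, h}  B8 = {d, e, h}
Tree: B1–B2, B2–B3, B3–B4, B4–B5, B5–B6, B6–B7, B7–B8
Every bag has size at most 3, so the width is 3 − 1 = 2 and tw(G) ≤ 2. The edges c–g–j–f–c form a cycle, so G is not a tree and its treewidth is at least 2. Therefore the treewidth is 2.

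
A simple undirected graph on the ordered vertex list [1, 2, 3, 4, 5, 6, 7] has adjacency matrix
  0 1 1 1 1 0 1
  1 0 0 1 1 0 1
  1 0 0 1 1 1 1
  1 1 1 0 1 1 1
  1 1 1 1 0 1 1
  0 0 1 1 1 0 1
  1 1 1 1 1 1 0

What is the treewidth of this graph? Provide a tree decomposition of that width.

Treewidth 4.
One such decomposition:
Bags: B1 = {1, 3, 4, 5, 7}  B2 = {1, 2, 4, 5, 7}  B3 = {3, 4, 5, 6, 7}
Tree: B1–B2, B1–B3

Every bag has size at most 5, so the width is 5 − 1 = 4 and tw(G) ≤ 4. Conversely, {1, 2, 4, 5, 7} is a clique of size 5, and the vertices of any clique must share a bag in every tree decomposition; so some bag has ≥ 5 vertices and tw(G) ≥ 4. Combining the bounds, tw(G) = 4.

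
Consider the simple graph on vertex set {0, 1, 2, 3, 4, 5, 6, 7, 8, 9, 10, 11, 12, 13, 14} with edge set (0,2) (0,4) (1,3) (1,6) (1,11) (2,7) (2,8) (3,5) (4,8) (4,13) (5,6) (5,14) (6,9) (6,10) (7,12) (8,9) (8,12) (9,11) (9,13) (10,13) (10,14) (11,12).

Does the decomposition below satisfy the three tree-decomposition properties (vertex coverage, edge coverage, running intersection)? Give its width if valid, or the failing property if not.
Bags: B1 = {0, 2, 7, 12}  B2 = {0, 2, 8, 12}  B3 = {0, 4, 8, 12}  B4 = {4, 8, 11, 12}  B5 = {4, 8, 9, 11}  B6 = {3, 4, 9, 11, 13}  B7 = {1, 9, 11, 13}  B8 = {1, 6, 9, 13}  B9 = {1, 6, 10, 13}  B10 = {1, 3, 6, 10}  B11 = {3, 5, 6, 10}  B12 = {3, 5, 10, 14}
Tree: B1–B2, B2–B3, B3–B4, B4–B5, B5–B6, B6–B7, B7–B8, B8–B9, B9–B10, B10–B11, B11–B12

No — bags containing vertex 3 are not connected in the tree.

A tree decomposition must satisfy three properties: every vertex lies in some bag; for every edge, both endpoints lie together in some bag; and for every vertex, the bags containing it form a connected subtree. Here bags containing vertex 3 are not connected in the tree, so the decomposition is invalid.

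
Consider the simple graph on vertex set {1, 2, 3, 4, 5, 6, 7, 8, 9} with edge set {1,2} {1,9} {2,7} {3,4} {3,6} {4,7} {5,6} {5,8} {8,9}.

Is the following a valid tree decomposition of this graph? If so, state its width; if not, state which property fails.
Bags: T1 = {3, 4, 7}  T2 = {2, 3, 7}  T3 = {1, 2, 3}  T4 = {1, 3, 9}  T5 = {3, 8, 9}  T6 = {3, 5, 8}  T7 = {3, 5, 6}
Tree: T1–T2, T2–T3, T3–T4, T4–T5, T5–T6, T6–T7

Vertex coverage: the bags together contain {1, 2, 3, 4, 5, 6, 7, 8, 9}, the full vertex set. Edge coverage: each edge of G has both endpoints in at least one bag. Running intersection: for every vertex, the bags containing it form a connected subtree. All three properties hold, so this is a valid tree decomposition of width max|bag| − 1 = 2, and hence tw(G) ≤ 2.

Yes; width 2.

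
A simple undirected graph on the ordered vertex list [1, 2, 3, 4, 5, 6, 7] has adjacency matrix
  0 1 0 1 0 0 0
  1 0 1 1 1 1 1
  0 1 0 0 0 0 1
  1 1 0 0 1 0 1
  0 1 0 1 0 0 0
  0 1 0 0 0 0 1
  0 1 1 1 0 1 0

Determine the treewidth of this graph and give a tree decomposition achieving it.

Treewidth 2.
One optimal decomposition is:
Bags: B1 = {2, 6, 7}  B2 = {2, 4, 7}  B3 = {2, 4, 5}  B4 = {1, 2, 4}  B5 = {2, 3, 7}
Tree: B1–B2, B2–B3, B3–B4, B2–B5

The largest bag has 3 vertices, giving width 2; this decomposition certifies tw(G) ≤ 2. Conversely, {2, 3, 7} is a clique of size 3, and the vertices of any clique must share a bag in every tree decomposition; so some bag has ≥ 3 vertices and tw(G) ≥ 2. The upper and lower bounds meet at 2, so that is the treewidth.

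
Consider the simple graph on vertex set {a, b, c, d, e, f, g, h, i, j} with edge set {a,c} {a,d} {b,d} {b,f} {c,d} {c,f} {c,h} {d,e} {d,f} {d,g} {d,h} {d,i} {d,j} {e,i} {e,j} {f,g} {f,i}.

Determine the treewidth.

2

A width-2 tree decomposition is:
Bags: B1 = {b, d, f}  B2 = {d, f, i}  B3 = {d, e, i}  B4 = {d, f, g}  B5 = {c, d, f}  B6 = {c, d, h}  B7 = {d, e, j}  B8 = {a, c, d}
Tree: B1–B2, B2–B3, B2–B4, B1–B5, B5–B6, B3–B7, B5–B8
The largest bag has 3 vertices, giving width 2; this decomposition certifies tw(G) ≤ 2. Conversely, {d, f, g} is a clique of size 3, and the vertices of any clique must share a bag in every tree decomposition; so some bag has ≥ 3 vertices and tw(G) ≥ 2. Hence tw(G) = 2 exactly.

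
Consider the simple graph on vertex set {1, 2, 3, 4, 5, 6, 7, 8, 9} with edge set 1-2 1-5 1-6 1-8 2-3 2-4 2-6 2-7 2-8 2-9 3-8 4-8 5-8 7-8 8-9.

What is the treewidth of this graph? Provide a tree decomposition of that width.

Each bag holds 3 vertices, so the decomposition has width 2, which upper-bounds the treewidth. For the lower bound, the 3 vertices {1, 2, 8} are pairwise adjacent, and any tree decomposition puts a clique entirely inside one bag — forcing width ≥ 2. Therefore the treewidth is 2.

Treewidth 2.
One such decomposition:
Bags: B1 = {1, 2, 8}  B2 = {1, 2, 6}  B3 = {2, 3, 8}  B4 = {1, 5, 8}  B5 = {2, 7, 8}  B6 = {2, 4, 8}  B7 = {2, 8, 9}
Tree: B1–B2, B1–B3, B1–B4, B1–B5, B3–B6, B3–B7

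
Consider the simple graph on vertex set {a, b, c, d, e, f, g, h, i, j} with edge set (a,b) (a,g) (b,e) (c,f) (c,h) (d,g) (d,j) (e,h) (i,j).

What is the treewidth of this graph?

1

A width-1 tree decomposition is:
Bags: B1 = {c, f}  B2 = {c, h}  B3 = {e, h}  B4 = {b, e}  B5 = {a, b}  B6 = {a, g}  B7 = {d, g}  B8 = {d, j}  B9 = {i, j}
Tree: B1–B2, B2–B3, B3–B4, B4–B5, B5–B6, B6–B7, B7–B8, B8–B9
The largest bag has 2 vertices, giving width 1; this decomposition certifies tw(G) ≤ 1. G has an edge, so its treewidth is at least 1. Hence tw(G) = 1 exactly.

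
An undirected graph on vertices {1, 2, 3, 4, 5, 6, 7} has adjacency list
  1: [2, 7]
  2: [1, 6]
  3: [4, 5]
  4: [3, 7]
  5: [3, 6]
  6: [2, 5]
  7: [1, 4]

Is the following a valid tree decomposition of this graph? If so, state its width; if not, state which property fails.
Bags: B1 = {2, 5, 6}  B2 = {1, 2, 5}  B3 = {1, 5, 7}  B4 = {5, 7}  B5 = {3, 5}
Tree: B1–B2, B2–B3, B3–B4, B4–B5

A tree decomposition must satisfy three properties: every vertex lies in some bag; for every edge, both endpoints lie together in some bag; and for every vertex, the bags containing it form a connected subtree. Here vertex 4 appears in no bag, so the decomposition is invalid.

No — vertex 4 appears in no bag.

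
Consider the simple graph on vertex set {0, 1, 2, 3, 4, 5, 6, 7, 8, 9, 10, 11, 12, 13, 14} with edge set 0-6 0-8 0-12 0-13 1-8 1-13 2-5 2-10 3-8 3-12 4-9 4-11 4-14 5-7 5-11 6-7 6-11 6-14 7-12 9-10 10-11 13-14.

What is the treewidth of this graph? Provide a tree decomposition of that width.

Treewidth 3.
Bags: B1 = {2, 5, 9, 10}  B2 = {5, 9, 10, 11}  B3 = {4, 5, 9, 11}  B4 = {4, 5, 7, 11}  B5 = {4, 6, 7, 11}  B6 = {4, 6, 7, 14}  B7 = {6, 7, 12, 14}  B8 = {0, 6, 12, 14}  B9 = {0, 12, 13, 14}  B10 = {0, 3, 12, 13}  B11 = {0, 3, 8, 13}  B12 = {1, 3, 8, 13}
Tree: B1–B2, B2–B3, B3–B4, B4–B5, B5–B6, B6–B7, B7–B8, B8–B9, B9–B10, B10–B11, B11–B12

The largest bag has 4 vertices, giving width 3; this decomposition certifies tw(G) ≤ 3. For the lower bound: the 4 vertex sets {2,9,10}, {5}, {11}, {4,6,7,14} are disjoint, each induces a connected subgraph, and every pair is joined by at least one edge of G. Contracting each set to a single vertex therefore yields K_{4} as a minor, and since treewidth is minor-monotone, tw(G) ≥ tw(K_{4}) = 3. Therefore the treewidth is 3.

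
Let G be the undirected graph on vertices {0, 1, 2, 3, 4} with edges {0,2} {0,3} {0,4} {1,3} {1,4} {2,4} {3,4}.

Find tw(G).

2

A width-2 tree decomposition is:
Bags: B1 = {0, 2, 4}  B2 = {0, 3, 4}  B3 = {1, 3, 4}
Tree: B1–B2, B2–B3
Each bag holds 3 vertices, so the decomposition has width 2, which upper-bounds the treewidth. For the lower bound, the 3 vertices {0, 2, 4} are pairwise adjacent, and any tree decomposition puts a clique entirely inside one bag — forcing width ≥ 2. Hence tw(G) = 2 exactly.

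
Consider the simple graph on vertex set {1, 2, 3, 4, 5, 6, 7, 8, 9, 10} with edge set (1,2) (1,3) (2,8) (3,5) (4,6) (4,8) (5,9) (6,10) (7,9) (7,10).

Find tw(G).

2

A width-2 tree decomposition is:
Bags: B1 = {7, 9, 10}  B2 = {6, 9, 10}  B3 = {4, 6, 9}  B4 = {4, 8, 9}  B5 = {2, 8, 9}  B6 = {1, 2, 9}  B7 = {1, 3, 9}  B8 = {3, 5, 9}
Tree: B1–B2, B2–B3, B3–B4, B4–B5, B5–B6, B6–B7, B7–B8
The largest bag has 3 vertices, giving width 2; this decomposition certifies tw(G) ≤ 2. Since 9–7–10–6–4–8–2–1–3–5–9 is a cycle in G, G is not acyclic. Forests are exactly the graphs of treewidth ≤ 1, so tw(G) ≥ 2. Therefore the treewidth is 2.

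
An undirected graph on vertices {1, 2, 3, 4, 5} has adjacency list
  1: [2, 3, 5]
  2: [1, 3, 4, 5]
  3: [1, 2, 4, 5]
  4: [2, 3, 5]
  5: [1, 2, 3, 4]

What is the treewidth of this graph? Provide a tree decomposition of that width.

Treewidth 3.
Bags: B1 = {1, 2, 3, 5}  B2 = {2, 3, 4, 5}
Tree: B1–B2

Each bag holds 4 vertices, so the decomposition has width 3, which upper-bounds the treewidth. Conversely, {1, 2, 3, 5} is a clique of size 4, and the vertices of any clique must share a bag in every tree decomposition; so some bag has ≥ 4 vertices and tw(G) ≥ 3. The upper and lower bounds meet at 3, so that is the treewidth.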